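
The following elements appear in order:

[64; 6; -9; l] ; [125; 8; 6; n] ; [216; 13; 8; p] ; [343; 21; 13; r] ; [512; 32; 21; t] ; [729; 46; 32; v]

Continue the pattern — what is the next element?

First coordinate: perfect cubes: 4³, 5³, 6³, …, so 64, 125, 216, 343, 512, 729 → 1000.
Second coordinate — differences are 2, 5, 8, … (increasing by 3 each time): 6, 8, 13, 21, 32, 46 → 63.
Third coordinate: always the previous value of the second coordinate, so -9, 6, 8, 13, 21, 32 → 46.
Letter: letters move forward 2 places in the alphabet, so l, n, p, r, t, v → x.
Putting it together: [1000; 63; 46; x].

[1000; 63; 46; x]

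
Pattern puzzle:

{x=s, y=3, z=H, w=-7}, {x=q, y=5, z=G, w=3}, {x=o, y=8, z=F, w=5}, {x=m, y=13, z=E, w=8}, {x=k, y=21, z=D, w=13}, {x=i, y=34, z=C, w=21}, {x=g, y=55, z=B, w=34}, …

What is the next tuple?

{x=e, y=89, z=A, w=55}

X: s, q, o, m, k, i, g → e (letters move back 2 places in the alphabet).
Y goes 3, 5, 8, 13, 21, 34, 55 → 89 (each term is the sum of the two before it).
For the z, letters move back 1 place in the alphabet: H, G, F, E, D, C, B → A.
W: always the previous value of the y, so -7, 3, 5, 8, 13, 21, 34 → 55.
Putting it together: {x=e, y=89, z=A, w=55}.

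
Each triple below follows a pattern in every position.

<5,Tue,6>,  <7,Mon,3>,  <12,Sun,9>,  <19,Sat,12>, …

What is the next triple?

<31,Fri,21>

First entry goes 5, 7, 12, 19 → 31 (each term is the sum of the two before it).
Day: Tue, Mon, Sun, Sat → Fri (runs backward through the weekdays Mon→Sun).
Third entry: each term is the sum of the two before it, so 6, 3, 9, 12 → 21.
So the next triple is <31,Fri,21>.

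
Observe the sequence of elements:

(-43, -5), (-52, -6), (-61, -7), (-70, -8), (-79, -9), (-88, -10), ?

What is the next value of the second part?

-11

First part goes -43, -52, -61, -70, -79, -88 → -97 (−9 each step).
Second part: −1 each step, so -5, -6, -7, -8, -9, -10 → -11.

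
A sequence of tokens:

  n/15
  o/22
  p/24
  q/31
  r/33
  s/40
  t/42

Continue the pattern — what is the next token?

u/49

For the letter, letters move forward 1 place in the alphabet: n, o, p, q, r, s, t → u.
Second component: alternating steps +7, +2, +7, +2, …; 15, 22, 24, 31, 33, 40, 42 → 49.
Putting it together: u/49.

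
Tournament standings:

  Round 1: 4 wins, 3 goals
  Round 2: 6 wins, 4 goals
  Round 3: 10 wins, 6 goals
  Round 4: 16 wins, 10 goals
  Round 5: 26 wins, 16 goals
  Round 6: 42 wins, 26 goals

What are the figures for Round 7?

Wins: 4, 6, 10, 16, 26, 42 → 68 (each term is the sum of the two before it).
Goals: 3, 4, 6, 10, 16, 26 → 42 (always the previous value of the wins).
Combining the parts gives 68 wins, 42 goals.

68 wins, 42 goals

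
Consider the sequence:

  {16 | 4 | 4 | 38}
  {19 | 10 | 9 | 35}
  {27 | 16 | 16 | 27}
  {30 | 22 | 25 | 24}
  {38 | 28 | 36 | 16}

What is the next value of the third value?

For the third value, perfect squares: 2², 3², 4², …: 4, 9, 16, 25, 36 → 49.

49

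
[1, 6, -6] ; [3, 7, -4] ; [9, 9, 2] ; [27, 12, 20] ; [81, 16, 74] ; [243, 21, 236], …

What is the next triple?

First coordinate: ×3 each step, so 1, 3, 9, 27, 81, 243 → 729.
Second coordinate — differences are 1, 2, 3, … (increasing by 1 each time): 6, 7, 9, 12, 16, 21 → 27.
Third coordinate: always 7 less than the first coordinate, so -6, -4, 2, 20, 74, 236 → 722.
So the next triple is [729, 27, 722].

[729, 27, 722]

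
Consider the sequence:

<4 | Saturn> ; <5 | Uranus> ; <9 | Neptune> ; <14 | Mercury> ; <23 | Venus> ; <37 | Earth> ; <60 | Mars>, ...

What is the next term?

<97 | Jupiter>

First component — each term is the sum of the two before it: 4, 5, 9, 14, 23, 37, 60 → 97.
Planet: runs through the planets Mercury→Neptune, so Saturn, Uranus, Neptune, Mercury, Venus, Earth, Mars → Jupiter.
So the next term is <97 | Jupiter>.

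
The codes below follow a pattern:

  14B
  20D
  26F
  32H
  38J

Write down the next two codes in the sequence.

First component: 14, 20, 26, 32, 38 → 44 → 50 (+6 each step).
Letter goes B, D, F, H, J → L → N (letters move forward 2 places in the alphabet).
Putting the parts together: 44L and then 50N.

44L then 50N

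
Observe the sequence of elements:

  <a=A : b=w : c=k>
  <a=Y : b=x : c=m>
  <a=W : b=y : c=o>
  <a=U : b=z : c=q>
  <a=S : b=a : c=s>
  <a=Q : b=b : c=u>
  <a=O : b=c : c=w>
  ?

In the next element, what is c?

C: letters move forward 2 places in the alphabet; k, m, o, q, s, u, w → y.

y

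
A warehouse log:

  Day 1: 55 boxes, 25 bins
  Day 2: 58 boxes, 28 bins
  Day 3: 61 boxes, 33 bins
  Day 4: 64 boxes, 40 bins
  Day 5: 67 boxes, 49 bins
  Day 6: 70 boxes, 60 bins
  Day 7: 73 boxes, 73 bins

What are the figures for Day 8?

Boxes: +3 each step, so 55, 58, 61, 64, 67, 70, 73 → 76.
For the bins, differences are 3, 5, 7, … (increasing by 2 each time): 25, 28, 33, 40, 49, 60, 73 → 88.
Putting it together: 76 boxes, 88 bins.

76 boxes, 88 bins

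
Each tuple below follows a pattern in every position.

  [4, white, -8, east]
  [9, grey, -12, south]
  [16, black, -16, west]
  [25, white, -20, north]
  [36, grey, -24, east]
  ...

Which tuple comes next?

First coordinate: perfect squares: 2², 3², 4², …, so 4, 9, 16, 25, 36 → 49.
For the shade, repeats white → grey → black: white, grey, black, white, grey → black.
Third coordinate — −4 each step: -8, -12, -16, -20, -24 → -28.
Direction — repeats east → south → west → north: east, south, west, north, east → south.
So the next tuple is [49, black, -28, south].

[49, black, -28, south]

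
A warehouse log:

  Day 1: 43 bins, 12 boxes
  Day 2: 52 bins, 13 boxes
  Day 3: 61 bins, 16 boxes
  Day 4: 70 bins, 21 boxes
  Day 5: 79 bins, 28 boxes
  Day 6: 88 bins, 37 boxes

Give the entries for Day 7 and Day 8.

97 bins, 48 boxes; 106 bins, 61 boxes

Bins — +9 each step: 43, 52, 61, 70, 79, 88 → 97 → 106.
Boxes goes 12, 13, 16, 21, 28, 37 → 48 → 61 (differences are 1, 3, 5, … (increasing by 2 each time)).
So the next two records are 97 bins, 48 boxes and 106 bins, 61 boxes.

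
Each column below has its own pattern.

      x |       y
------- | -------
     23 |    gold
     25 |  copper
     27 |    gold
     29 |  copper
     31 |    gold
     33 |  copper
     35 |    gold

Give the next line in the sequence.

Column x: +2 each step, so 23, 25, 27, 29, 31, 33, 35 → 37.
Column y goes gold, copper, gold, copper, gold, copper, gold → copper (alternates gold ↔ copper).
Combining the parts gives 37  copper.

37  copper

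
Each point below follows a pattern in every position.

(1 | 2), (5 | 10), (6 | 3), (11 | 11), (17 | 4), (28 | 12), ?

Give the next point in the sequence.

(45 | 5)

First coordinate — each term is the sum of the two before it: 1, 5, 6, 11, 17, 28 → 45.
Second coordinate goes 2, 10, 3, 11, 4, 12 → 5 (alternating steps +8, −7, +8, −7, …).
Putting it together: (45 | 5).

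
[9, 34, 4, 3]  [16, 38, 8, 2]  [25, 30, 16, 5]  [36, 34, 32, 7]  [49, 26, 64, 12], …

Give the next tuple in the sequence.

First slot: perfect squares: 3², 4², 5², …; 9, 16, 25, 36, 49 → 64.
Second slot: 34, 38, 30, 34, 26 → 30 (alternating steps +4, −8, +4, −8, …).
Third slot: ×2 each step, so 4, 8, 16, 32, 64 → 128.
Fourth slot: 3, 2, 5, 7, 12 → 19 (each term is the sum of the two before it).
So the next tuple is [64, 30, 128, 19].

[64, 30, 128, 19]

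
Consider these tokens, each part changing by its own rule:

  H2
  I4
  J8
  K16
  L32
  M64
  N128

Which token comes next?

Letter goes H, I, J, K, L, M, N → O (letters move forward 1 place in the alphabet).
Second component: ×2 each step, so 2, 4, 8, 16, 32, 64, 128 → 256.
So the next token is O256.

O256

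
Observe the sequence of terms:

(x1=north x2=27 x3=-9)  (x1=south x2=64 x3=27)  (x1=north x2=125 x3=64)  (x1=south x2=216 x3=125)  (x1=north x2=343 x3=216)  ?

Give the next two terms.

(x1=south x2=512 x3=343), (x1=north x2=729 x3=512)

X1: alternates north ↔ south; north, south, north, south, north → south → north.
X2 — perfect cubes: 3³, 4³, 5³, …: 27, 64, 125, 216, 343 → 512 → 729.
X3: always the previous value of the x2, so -9, 27, 64, 125, 216 → 343 → 512.
So the next two terms are (x1=south x2=512 x3=343) and (x1=north x2=729 x3=512).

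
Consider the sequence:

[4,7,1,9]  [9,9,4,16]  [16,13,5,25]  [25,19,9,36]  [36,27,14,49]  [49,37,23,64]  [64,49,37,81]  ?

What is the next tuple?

First value — perfect squares: 2², 3², 4², …: 4, 9, 16, 25, 36, 49, 64 → 81.
For the second value, differences are 2, 4, 6, … (increasing by 2 each time): 7, 9, 13, 19, 27, 37, 49 → 63.
Third value goes 1, 4, 5, 9, 14, 23, 37 → 60 (each term is the sum of the two before it).
Fourth value — perfect squares: 3², 4², 5², …: 9, 16, 25, 36, 49, 64, 81 → 100.
So the next tuple is [81,63,60,100].

[81,63,60,100]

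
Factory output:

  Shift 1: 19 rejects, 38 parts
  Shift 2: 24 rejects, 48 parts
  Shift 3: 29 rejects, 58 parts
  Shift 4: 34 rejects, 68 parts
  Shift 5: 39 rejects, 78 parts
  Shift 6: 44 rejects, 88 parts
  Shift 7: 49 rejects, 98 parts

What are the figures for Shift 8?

54 rejects, 108 parts

For the rejects, +5 each step: 19, 24, 29, 34, 39, 44, 49 → 54.
Parts: 38, 48, 58, 68, 78, 88, 98 → 108 (always 2 × the rejects).
So the next record is 54 rejects, 108 parts.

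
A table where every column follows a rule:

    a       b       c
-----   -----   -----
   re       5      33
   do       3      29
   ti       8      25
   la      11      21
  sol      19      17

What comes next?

For the column a, runs backward through the solfège scale do→ti: re, do, ti, la, sol → fa.
For the column b, each term is the sum of the two before it: 5, 3, 8, 11, 19 → 30.
Column c: 33, 29, 25, 21, 17 → 13 (−4 each step).
Combining the parts gives fa  30  13.

fa  30  13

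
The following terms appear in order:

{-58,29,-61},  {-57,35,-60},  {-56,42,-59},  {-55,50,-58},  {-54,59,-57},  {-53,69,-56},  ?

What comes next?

{-52,80,-55}

First slot: +1 each step, so -58, -57, -56, -55, -54, -53 → -52.
Second slot: 29, 35, 42, 50, 59, 69 → 80 (differences are 6, 7, 8, … (increasing by 1 each time)).
Third slot goes -61, -60, -59, -58, -57, -56 → -55 (always 3 less than the first slot).
Combining the parts gives {-52,80,-55}.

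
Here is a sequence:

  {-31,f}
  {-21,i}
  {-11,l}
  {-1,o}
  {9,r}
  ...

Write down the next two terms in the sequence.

{19,u}, {29,x}

First value: +10 each step; -31, -21, -11, -1, 9 → 19 → 29.
Letter: letters move forward 3 places in the alphabet, so f, i, l, o, r → u → x.
So the next two terms are {19,u} and {29,x}.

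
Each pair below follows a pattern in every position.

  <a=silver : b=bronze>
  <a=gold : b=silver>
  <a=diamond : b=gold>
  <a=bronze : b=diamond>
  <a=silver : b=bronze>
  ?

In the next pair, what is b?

silver

For the a, repeats silver → gold → diamond → bronze: silver, gold, diamond, bronze, silver → gold.
B: repeats bronze → silver → gold → diamond; bronze, silver, gold, diamond, bronze → silver.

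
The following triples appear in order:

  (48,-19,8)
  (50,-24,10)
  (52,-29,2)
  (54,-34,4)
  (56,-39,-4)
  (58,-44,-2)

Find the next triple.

First coordinate goes 48, 50, 52, 54, 56, 58 → 60 (+2 each step).
Second coordinate: −5 each step, so -19, -24, -29, -34, -39, -44 → -49.
For the third coordinate, alternating steps +2, −8, +2, −8, …: 8, 10, 2, 4, -4, -2 → -10.
Combining the parts gives (60,-49,-10).

(60,-49,-10)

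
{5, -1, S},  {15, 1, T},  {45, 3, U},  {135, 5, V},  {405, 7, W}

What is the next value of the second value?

Second value: +2 each step; -1, 1, 3, 5, 7 → 9.

9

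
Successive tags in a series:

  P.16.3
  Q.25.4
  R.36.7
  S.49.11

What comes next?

T.64.18

Letter: P, Q, R, S → T (letters move forward 1 place in the alphabet).
Second component — perfect squares: 4², 5², 6², …: 16, 25, 36, 49 → 64.
Third component goes 3, 4, 7, 11 → 18 (each term is the sum of the two before it).
Putting it together: T.64.18.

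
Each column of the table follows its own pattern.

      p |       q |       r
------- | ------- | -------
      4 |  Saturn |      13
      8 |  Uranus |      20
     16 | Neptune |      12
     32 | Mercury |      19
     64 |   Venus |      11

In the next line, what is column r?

18

For the column r, alternating steps +7, −8, +7, −8, …: 13, 20, 12, 19, 11 → 18.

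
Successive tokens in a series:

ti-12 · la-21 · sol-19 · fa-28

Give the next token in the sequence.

mi-26

Note goes ti, la, sol, fa → mi (runs backward through the solfège scale do→ti).
Second component goes 12, 21, 19, 28 → 26 (alternating steps +9, −2, +9, −2, …).
Putting it together: mi-26.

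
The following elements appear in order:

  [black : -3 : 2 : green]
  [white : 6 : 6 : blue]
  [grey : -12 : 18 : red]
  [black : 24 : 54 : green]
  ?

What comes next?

Shade goes black, white, grey, black → white (repeats black → white → grey).
Second slot: ×(-2) each step; -3, 6, -12, 24 → -48.
Third slot goes 2, 6, 18, 54 → 162 (×3 each step).
Colour goes green, blue, red, green → blue (repeats green → blue → red).
Combining the parts gives [white : -48 : 162 : blue].

[white : -48 : 162 : blue]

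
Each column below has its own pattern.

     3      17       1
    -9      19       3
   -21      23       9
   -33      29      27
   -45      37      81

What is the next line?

-57  47  243

First component: −12 each step, so 3, -9, -21, -33, -45 → -57.
Second component: differences are 2, 4, 6, … (increasing by 2 each time), so 17, 19, 23, 29, 37 → 47.
Third component — ×3 each step: 1, 3, 9, 27, 81 → 243.
Combining the parts gives -57  47  243.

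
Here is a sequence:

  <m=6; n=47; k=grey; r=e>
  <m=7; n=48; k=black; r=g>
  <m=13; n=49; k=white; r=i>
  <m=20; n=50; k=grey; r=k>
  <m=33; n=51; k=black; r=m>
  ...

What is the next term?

<m=53; n=52; k=white; r=o>

M: each term is the sum of the two before it, so 6, 7, 13, 20, 33 → 53.
N: +1 each step, so 47, 48, 49, 50, 51 → 52.
For the k, repeats grey → black → white: grey, black, white, grey, black → white.
R goes e, g, i, k, m → o (letters move forward 2 places in the alphabet).
Putting it together: <m=53; n=52; k=white; r=o>.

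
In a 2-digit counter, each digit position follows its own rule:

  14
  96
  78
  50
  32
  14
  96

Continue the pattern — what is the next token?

78

First digit goes 1, 9, 7, 5, 3, 1, 9 → 7 (−2 each step, mod 10).
Second digit: +2 each step, mod 10, so 4, 6, 8, 0, 2, 4, 6 → 8.
Putting it together: 78.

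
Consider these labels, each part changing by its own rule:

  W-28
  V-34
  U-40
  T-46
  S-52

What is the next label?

Letter: W, V, U, T, S → R (letters move back 1 place in the alphabet).
Second component — +6 each step: 28, 34, 40, 46, 52 → 58.
So the next label is R-58.

R-58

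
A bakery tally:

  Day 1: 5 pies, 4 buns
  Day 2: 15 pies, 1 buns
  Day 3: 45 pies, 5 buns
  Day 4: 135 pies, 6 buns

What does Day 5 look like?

Pies: ×3 each step, so 5, 15, 45, 135 → 405.
Buns goes 4, 1, 5, 6 → 11 (each term is the sum of the two before it).
Combining the parts gives 405 pies, 11 buns.

405 pies, 11 buns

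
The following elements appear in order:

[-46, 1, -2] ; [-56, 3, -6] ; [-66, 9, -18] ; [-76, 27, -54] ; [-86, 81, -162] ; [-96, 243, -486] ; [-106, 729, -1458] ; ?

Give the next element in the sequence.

First entry goes -46, -56, -66, -76, -86, -96, -106 → -116 (−10 each step).
Second entry: ×3 each step; 1, 3, 9, 27, 81, 243, 729 → 2187.
For the third entry, ×3 each step: -2, -6, -18, -54, -162, -486, -1458 → -4374.
Putting it together: [-116, 2187, -4374].

[-116, 2187, -4374]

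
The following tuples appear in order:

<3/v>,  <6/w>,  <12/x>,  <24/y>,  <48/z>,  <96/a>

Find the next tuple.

<192/b>

First coordinate: 3, 6, 12, 24, 48, 96 → 192 (×2 each step).
Letter: letters move forward 1 place in the alphabet, wrapping Z→A; v, w, x, y, z, a → b.
So the next tuple is <192/b>.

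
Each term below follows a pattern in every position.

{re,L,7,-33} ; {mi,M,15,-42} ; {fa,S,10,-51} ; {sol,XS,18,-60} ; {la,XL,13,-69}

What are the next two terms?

Note — runs through the solfège scale do→ti: re, mi, fa, sol, la → ti → do.
Size: runs backward through clothing sizes XS→XL; L, M, S, XS, XL → L → M.
Third value: alternating steps +8, −5, +8, −5, …, so 7, 15, 10, 18, 13 → 21 → 16.
Fourth value: -33, -42, -51, -60, -69 → -78 → -87 (−9 each step).
Putting the parts together: {ti,L,21,-78} and then {do,M,16,-87}.

{ti,L,21,-78}, {do,M,16,-87}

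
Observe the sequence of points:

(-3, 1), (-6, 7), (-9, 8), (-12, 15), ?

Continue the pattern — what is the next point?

(-15, 23)

First coordinate: −3 each step, so -3, -6, -9, -12 → -15.
Second coordinate: each term is the sum of the two before it; 1, 7, 8, 15 → 23.
So the next point is (-15, 23).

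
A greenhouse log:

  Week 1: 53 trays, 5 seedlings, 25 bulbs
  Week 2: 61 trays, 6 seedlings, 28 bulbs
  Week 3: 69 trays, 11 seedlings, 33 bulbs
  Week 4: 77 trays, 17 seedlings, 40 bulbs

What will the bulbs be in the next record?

Bulbs goes 25, 28, 33, 40 → 49 (differences are 3, 5, 7, … (increasing by 2 each time)).

49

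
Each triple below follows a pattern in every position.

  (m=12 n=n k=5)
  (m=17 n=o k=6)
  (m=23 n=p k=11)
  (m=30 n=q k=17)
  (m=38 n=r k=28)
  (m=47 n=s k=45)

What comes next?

M goes 12, 17, 23, 30, 38, 47 → 57 (differences are 5, 6, 7, … (increasing by 1 each time)).
N — letters move forward 1 place in the alphabet: n, o, p, q, r, s → t.
For the k, each term is the sum of the two before it: 5, 6, 11, 17, 28, 45 → 73.
Putting it together: (m=57 n=t k=73).

(m=57 n=t k=73)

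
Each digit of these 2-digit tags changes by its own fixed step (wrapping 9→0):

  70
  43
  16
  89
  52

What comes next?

First digit goes 7, 4, 1, 8, 5 → 2 (−3 each step, mod 10).
Second digit: 0, 3, 6, 9, 2 → 5 (+3 each step, mod 10).
So the next tag is 25.

25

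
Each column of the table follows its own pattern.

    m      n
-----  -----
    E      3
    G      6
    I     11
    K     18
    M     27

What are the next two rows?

O  38; Q  51

Column m: E, G, I, K, M → O → Q (letters move forward 2 places in the alphabet).
For the column n, differences are 3, 5, 7, … (increasing by 2 each time): 3, 6, 11, 18, 27 → 38 → 51.
So the next two rows are O  38 and Q  51.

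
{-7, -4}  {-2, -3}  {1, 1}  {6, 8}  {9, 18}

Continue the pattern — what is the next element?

{14, 31}

First slot: alternating steps +5, +3, +5, +3, …; -7, -2, 1, 6, 9 → 14.
Second slot: differences are 1, 4, 7, … (increasing by 3 each time), so -4, -3, 1, 8, 18 → 31.
So the next element is {14, 31}.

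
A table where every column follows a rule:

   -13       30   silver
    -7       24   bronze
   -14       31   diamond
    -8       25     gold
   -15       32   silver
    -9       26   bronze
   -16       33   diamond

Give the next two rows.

-10  27  gold; -17  34  silver

First component goes -13, -7, -14, -8, -15, -9, -16 → -10 → -17 (alternating steps +6, −7, +6, −7, …).
Second component: 30, 24, 31, 25, 32, 26, 33 → 27 → 34 (together with the first component always sums to 17).
For the rank, repeats silver → bronze → diamond → gold: silver, bronze, diamond, gold, silver, bronze, diamond → gold → silver.
So the next two rows are -10  27  gold and -17  34  silver.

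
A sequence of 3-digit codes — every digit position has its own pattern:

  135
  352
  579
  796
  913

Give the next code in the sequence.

For the first digit, +2 each step, mod 10: 1, 3, 5, 7, 9 → 1.
Second digit — +2 each step, mod 10: 3, 5, 7, 9, 1 → 3.
Third digit goes 5, 2, 9, 6, 3 → 0 (−3 each step, mod 10).
So the next code is 130.

130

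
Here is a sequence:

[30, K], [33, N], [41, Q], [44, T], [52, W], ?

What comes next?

First value: alternating steps +3, +8, +3, +8, …; 30, 33, 41, 44, 52 → 55.
Letter goes K, N, Q, T, W → Z (letters move forward 3 places in the alphabet).
So the next term is [55, Z].

[55, Z]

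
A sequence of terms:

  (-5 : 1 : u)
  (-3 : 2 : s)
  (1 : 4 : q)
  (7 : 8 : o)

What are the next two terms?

(15 : 16 : m), (25 : 32 : k)

First slot: differences are 2, 4, 6, … (increasing by 2 each time); -5, -3, 1, 7 → 15 → 25.
For the second slot, ×2 each step: 1, 2, 4, 8 → 16 → 32.
Letter: u, s, q, o → m → k (letters move back 2 places in the alphabet).
So the next two terms are (15 : 16 : m) and (25 : 32 : k).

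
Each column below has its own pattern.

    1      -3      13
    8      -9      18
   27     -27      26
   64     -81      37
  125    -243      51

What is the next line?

216  -729  68

First component: 1, 8, 27, 64, 125 → 216 (perfect cubes: 1³, 2³, 3³, …).
Second component goes -3, -9, -27, -81, -243 → -729 (×3 each step).
Third component goes 13, 18, 26, 37, 51 → 68 (differences are 5, 8, 11, … (increasing by 3 each time)).
Combining the parts gives 216  -729  68.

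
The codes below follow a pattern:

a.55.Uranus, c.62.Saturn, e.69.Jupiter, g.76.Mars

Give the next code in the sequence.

i.83.Earth

For the letter, letters move forward 2 places in the alphabet: a, c, e, g → i.
Second component: +7 each step, so 55, 62, 69, 76 → 83.
Planet: runs backward through the planets Mercury→Neptune, so Uranus, Saturn, Jupiter, Mars → Earth.
So the next code is i.83.Earth.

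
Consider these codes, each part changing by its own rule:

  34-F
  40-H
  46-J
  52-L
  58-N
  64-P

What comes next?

First component: +6 each step, so 34, 40, 46, 52, 58, 64 → 70.
Letter goes F, H, J, L, N, P → R (letters move forward 2 places in the alphabet).
So the next code is 70-R.

70-R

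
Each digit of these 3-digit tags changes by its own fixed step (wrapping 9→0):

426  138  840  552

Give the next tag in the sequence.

First digit: 4, 1, 8, 5 → 2 (−3 each step, mod 10).
Second digit: 2, 3, 4, 5 → 6 (+1 each step, mod 10).
Third digit: +2 each step, mod 10, so 6, 8, 0, 2 → 4.
Putting it together: 264.

264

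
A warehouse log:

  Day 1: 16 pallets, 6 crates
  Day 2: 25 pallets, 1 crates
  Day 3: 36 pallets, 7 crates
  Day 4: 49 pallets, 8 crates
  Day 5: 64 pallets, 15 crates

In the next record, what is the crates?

Crates goes 6, 1, 7, 8, 15 → 23 (each term is the sum of the two before it).

23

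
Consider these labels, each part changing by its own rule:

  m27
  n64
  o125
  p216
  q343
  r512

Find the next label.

s729

Letter goes m, n, o, p, q, r → s (letters move forward 1 place in the alphabet).
Second component goes 27, 64, 125, 216, 343, 512 → 729 (perfect cubes: 3³, 4³, 5³, …).
Putting it together: s729.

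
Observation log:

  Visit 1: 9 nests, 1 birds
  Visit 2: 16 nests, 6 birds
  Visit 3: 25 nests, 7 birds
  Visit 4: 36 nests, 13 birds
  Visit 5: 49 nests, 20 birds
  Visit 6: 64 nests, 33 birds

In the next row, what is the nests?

81

Nests: perfect squares: 3², 4², 5², …, so 9, 16, 25, 36, 49, 64 → 81.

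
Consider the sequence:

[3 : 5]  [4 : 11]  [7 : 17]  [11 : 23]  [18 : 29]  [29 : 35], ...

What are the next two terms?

[47 : 41], [76 : 47]

For the first slot, each term is the sum of the two before it: 3, 4, 7, 11, 18, 29 → 47 → 76.
Second slot: +6 each step, so 5, 11, 17, 23, 29, 35 → 41 → 47.
So the next two terms are [47 : 41] and [76 : 47].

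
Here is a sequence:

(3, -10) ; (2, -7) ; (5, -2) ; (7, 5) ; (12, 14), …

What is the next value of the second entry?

25

First entry: each term is the sum of the two before it; 3, 2, 5, 7, 12 → 19.
Second entry goes -10, -7, -2, 5, 14 → 25 (differences are 3, 5, 7, … (increasing by 2 each time)).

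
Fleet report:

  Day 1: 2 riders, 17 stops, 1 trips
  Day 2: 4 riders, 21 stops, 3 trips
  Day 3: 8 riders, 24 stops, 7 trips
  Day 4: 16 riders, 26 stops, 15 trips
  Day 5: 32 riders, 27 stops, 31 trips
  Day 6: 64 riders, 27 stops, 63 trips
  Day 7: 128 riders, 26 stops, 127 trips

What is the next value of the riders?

256

Riders: ×2 each step; 2, 4, 8, 16, 32, 64, 128 → 256.
Stops: 17, 21, 24, 26, 27, 27, 26 → 24 (differences are 4, 3, 2, … (decreasing by 1 each time)).
Trips goes 1, 3, 7, 15, 31, 63, 127 → 255 (always 1 less than the riders).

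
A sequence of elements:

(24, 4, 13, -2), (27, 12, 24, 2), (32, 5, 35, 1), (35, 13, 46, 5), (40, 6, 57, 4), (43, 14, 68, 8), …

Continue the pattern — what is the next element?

(48, 7, 79, 7)

First value: alternating steps +3, +5, +3, +5, …; 24, 27, 32, 35, 40, 43 → 48.
Second value goes 4, 12, 5, 13, 6, 14 → 7 (alternating steps +8, −7, +8, −7, …).
Third value — +11 each step: 13, 24, 35, 46, 57, 68 → 79.
Fourth value goes -2, 2, 1, 5, 4, 8 → 7 (alternating steps +4, −1, +4, −1, …).
Putting it together: (48, 7, 79, 7).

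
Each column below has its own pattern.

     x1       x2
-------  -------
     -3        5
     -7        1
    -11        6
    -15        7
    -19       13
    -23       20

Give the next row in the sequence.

Column x1 — −4 each step: -3, -7, -11, -15, -19, -23 → -27.
Column x2: 5, 1, 6, 7, 13, 20 → 33 (each term is the sum of the two before it).
Putting it together: -27  33.

-27  33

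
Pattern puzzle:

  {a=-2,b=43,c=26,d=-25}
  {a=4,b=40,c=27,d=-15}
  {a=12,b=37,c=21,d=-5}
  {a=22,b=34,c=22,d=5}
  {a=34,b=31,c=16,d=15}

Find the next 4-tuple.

A — differences are 6, 8, 10, … (increasing by 2 each time): -2, 4, 12, 22, 34 → 48.
For the b, −3 each step: 43, 40, 37, 34, 31 → 28.
C — alternating steps +1, −6, +1, −6, …: 26, 27, 21, 22, 16 → 17.
D goes -25, -15, -5, 5, 15 → 25 (+10 each step).
Combining the parts gives {a=48,b=28,c=17,d=25}.

{a=48,b=28,c=17,d=25}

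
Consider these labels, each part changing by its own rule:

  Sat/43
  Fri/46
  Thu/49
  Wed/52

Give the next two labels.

Day: runs backward through the weekdays Mon→Sun, so Sat, Fri, Thu, Wed → Tue → Mon.
Second component: +3 each step; 43, 46, 49, 52 → 55 → 58.
Putting the parts together: Tue/55 and then Mon/58.

Tue/55 then Mon/58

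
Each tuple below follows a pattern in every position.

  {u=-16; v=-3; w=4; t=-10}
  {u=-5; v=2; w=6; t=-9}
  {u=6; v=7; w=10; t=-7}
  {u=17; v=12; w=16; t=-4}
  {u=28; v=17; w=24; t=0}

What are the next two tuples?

U: -16, -5, 6, 17, 28 → 39 → 50 (+11 each step).
For the v, +5 each step: -3, 2, 7, 12, 17 → 22 → 27.
W: 4, 6, 10, 16, 24 → 34 → 46 (differences are 2, 4, 6, … (increasing by 2 each time)).
T: differences are 1, 2, 3, … (increasing by 1 each time), so -10, -9, -7, -4, 0 → 5 → 11.
So the next two tuples are {u=39; v=22; w=34; t=5} and {u=50; v=27; w=46; t=11}.

{u=39; v=22; w=34; t=5}, {u=50; v=27; w=46; t=11}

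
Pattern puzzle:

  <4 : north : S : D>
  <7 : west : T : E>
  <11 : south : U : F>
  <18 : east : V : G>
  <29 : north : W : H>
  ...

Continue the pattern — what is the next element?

First part: each term is the sum of the two before it; 4, 7, 11, 18, 29 → 47.
Direction: north, west, south, east, north → west (repeats north → west → south → east).
First letter: letters move forward 1 place in the alphabet, so S, T, U, V, W → X.
Second letter: letters move forward 1 place in the alphabet, so D, E, F, G, H → I.
So the next element is <47 : west : X : I>.

<47 : west : X : I>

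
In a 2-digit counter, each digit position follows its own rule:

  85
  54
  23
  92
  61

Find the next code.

30

For the first digit, −3 each step, mod 10: 8, 5, 2, 9, 6 → 3.
Second digit goes 5, 4, 3, 2, 1 → 0 (−1 each step, mod 10).
Combining the parts gives 30.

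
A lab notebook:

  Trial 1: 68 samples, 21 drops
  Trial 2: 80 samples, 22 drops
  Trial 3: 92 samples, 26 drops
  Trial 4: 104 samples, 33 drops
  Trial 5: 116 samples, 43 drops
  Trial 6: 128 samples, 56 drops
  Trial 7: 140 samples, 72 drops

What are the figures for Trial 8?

Samples — +12 each step: 68, 80, 92, 104, 116, 128, 140 → 152.
Drops goes 21, 22, 26, 33, 43, 56, 72 → 91 (differences are 1, 4, 7, … (increasing by 3 each time)).
So the next line is 152 samples, 91 drops.

152 samples, 91 drops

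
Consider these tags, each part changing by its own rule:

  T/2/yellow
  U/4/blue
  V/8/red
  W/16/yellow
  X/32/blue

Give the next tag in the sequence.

For the letter, letters move forward 1 place in the alphabet: T, U, V, W, X → Y.
Second component: ×2 each step; 2, 4, 8, 16, 32 → 64.
For the colour, repeats yellow → blue → red: yellow, blue, red, yellow, blue → red.
Putting it together: Y/64/red.

Y/64/red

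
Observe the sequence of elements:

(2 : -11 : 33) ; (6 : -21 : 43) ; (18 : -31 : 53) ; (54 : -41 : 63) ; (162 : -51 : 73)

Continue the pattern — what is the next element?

First entry: ×3 each step; 2, 6, 18, 54, 162 → 486.
For the second entry, −10 each step: -11, -21, -31, -41, -51 → -61.
Third entry — together with the second entry always sums to 22: 33, 43, 53, 63, 73 → 83.
Putting it together: (486 : -61 : 83).

(486 : -61 : 83)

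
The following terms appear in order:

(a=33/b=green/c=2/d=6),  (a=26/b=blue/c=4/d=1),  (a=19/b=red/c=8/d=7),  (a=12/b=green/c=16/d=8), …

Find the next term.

A: 33, 26, 19, 12 → 5 (−7 each step).
B: green, blue, red, green → blue (repeats green → blue → red).
C: 2, 4, 8, 16 → 32 (×2 each step).
D — each term is the sum of the two before it: 6, 1, 7, 8 → 15.
So the next term is (a=5/b=blue/c=32/d=15).

(a=5/b=blue/c=32/d=15)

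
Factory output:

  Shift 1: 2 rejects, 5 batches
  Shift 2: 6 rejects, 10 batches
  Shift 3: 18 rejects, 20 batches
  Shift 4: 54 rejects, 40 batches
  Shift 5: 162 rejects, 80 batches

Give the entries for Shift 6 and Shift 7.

Rejects goes 2, 6, 18, 54, 162 → 486 → 1458 (×3 each step).
Batches goes 5, 10, 20, 40, 80 → 160 → 320 (×2 each step).
So the next two rows are 486 rejects, 160 batches and 1458 rejects, 320 batches.

486 rejects, 160 batches; 1458 rejects, 320 batches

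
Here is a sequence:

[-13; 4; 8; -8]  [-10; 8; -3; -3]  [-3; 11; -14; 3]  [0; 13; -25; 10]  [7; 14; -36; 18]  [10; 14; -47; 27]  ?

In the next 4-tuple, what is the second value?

First value — alternating steps +3, +7, +3, +7, …: -13, -10, -3, 0, 7, 10 → 17.
Second value goes 4, 8, 11, 13, 14, 14 → 13 (differences are 4, 3, 2, … (decreasing by 1 each time)).
Third value — −11 each step: 8, -3, -14, -25, -36, -47 → -58.
For the fourth value, differences are 5, 6, 7, … (increasing by 1 each time): -8, -3, 3, 10, 18, 27 → 37.

13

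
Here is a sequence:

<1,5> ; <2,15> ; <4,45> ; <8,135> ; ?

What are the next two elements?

<16,405>, <32,1215>

First component: ×2 each step, so 1, 2, 4, 8 → 16 → 32.
For the second component, ×3 each step: 5, 15, 45, 135 → 405 → 1215.
Putting the parts together: <16,405> and then <32,1215>.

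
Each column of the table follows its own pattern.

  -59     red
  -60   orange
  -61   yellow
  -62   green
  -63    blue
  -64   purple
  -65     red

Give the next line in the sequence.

First component — −1 each step: -59, -60, -61, -62, -63, -64, -65 → -66.
Colour goes red, orange, yellow, green, blue, purple, red → orange (repeats red → orange → yellow → green → blue → purple).
Putting it together: -66  orange.

-66  orange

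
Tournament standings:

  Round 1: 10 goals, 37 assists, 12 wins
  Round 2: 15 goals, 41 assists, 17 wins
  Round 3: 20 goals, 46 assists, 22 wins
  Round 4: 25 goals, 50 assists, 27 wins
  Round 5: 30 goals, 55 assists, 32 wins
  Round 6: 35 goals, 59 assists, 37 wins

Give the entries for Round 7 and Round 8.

Goals: 10, 15, 20, 25, 30, 35 → 40 → 45 (+5 each step).
Assists: alternating steps +4, +5, +4, +5, …; 37, 41, 46, 50, 55, 59 → 64 → 68.
Wins: always 2 more than the goals, so 12, 17, 22, 27, 32, 37 → 42 → 47.
Putting the parts together: 40 goals, 64 assists, 42 wins and then 45 goals, 68 assists, 47 wins.

40 goals, 64 assists, 42 wins; 45 goals, 68 assists, 47 wins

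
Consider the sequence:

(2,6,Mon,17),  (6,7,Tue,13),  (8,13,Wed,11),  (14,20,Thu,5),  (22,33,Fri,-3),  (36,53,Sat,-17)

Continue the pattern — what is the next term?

First slot: each term is the sum of the two before it; 2, 6, 8, 14, 22, 36 → 58.
Second slot: each term is the sum of the two before it, so 6, 7, 13, 20, 33, 53 → 86.
Day: runs through the weekdays Mon→Sun, so Mon, Tue, Wed, Thu, Fri, Sat → Sun.
Fourth slot goes 17, 13, 11, 5, -3, -17 → -39 (together with the first slot always sums to 19).
So the next term is (58,86,Sun,-39).

(58,86,Sun,-39)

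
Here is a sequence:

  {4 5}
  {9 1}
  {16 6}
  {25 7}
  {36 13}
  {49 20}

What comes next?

{64 33}

First value — perfect squares: 2², 3², 4², …: 4, 9, 16, 25, 36, 49 → 64.
Second value goes 5, 1, 6, 7, 13, 20 → 33 (each term is the sum of the two before it).
Combining the parts gives {64 33}.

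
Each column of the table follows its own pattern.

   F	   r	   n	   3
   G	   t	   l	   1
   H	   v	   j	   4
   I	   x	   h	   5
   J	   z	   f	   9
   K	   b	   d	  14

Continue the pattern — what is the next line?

First letter goes F, G, H, I, J, K → L (letters move forward 1 place in the alphabet).
For the second letter, letters move forward 2 places in the alphabet, wrapping Z→A: r, t, v, x, z, b → d.
Third letter goes n, l, j, h, f, d → b (letters move back 2 places in the alphabet).
Fourth component — each term is the sum of the two before it: 3, 1, 4, 5, 9, 14 → 23.
So the next line is L  d  b  23.

L  d  b  23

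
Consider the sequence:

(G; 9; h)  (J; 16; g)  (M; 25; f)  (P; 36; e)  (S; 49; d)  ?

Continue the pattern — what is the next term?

First letter — letters move forward 3 places in the alphabet: G, J, M, P, S → V.
Second component: perfect squares: 3², 4², 5², …; 9, 16, 25, 36, 49 → 64.
For the second letter, letters move back 1 place in the alphabet: h, g, f, e, d → c.
So the next term is (V; 64; c).

(V; 64; c)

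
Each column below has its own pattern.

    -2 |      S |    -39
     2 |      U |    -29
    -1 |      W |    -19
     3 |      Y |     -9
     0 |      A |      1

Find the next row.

4  C  11

First component: alternating steps +4, −3, +4, −3, …, so -2, 2, -1, 3, 0 → 4.
For the letter, letters move forward 2 places in the alphabet, wrapping Z→A: S, U, W, Y, A → C.
For the third component, +10 each step: -39, -29, -19, -9, 1 → 11.
Combining the parts gives 4  C  11.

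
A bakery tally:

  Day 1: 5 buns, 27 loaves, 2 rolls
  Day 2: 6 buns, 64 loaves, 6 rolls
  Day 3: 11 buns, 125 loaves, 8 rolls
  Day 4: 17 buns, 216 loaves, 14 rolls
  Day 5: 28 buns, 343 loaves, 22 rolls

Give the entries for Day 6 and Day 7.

Buns: each term is the sum of the two before it; 5, 6, 11, 17, 28 → 45 → 73.
For the loaves, perfect cubes: 3³, 4³, 5³, …: 27, 64, 125, 216, 343 → 512 → 729.
Rolls: 2, 6, 8, 14, 22 → 36 → 58 (each term is the sum of the two before it).
Putting the parts together: 45 buns, 512 loaves, 36 rolls and then 73 buns, 729 loaves, 58 rolls.

45 buns, 512 loaves, 36 rolls; 73 buns, 729 loaves, 58 rolls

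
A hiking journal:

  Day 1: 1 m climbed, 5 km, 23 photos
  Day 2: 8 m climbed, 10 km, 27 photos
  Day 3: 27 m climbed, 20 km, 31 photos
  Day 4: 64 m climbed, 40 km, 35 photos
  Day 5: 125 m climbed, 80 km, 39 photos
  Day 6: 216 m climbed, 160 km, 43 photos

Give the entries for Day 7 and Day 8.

M climbed: perfect cubes: 1³, 2³, 3³, …; 1, 8, 27, 64, 125, 216 → 343 → 512.
Km: ×2 each step; 5, 10, 20, 40, 80, 160 → 320 → 640.
Photos: +4 each step, so 23, 27, 31, 35, 39, 43 → 47 → 51.
Putting the parts together: 343 m climbed, 320 km, 47 photos and then 512 m climbed, 640 km, 51 photos.

343 m climbed, 320 km, 47 photos; 512 m climbed, 640 km, 51 photos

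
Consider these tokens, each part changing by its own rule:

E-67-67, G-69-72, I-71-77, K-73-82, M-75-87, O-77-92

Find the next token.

Letter: E, G, I, K, M, O → Q (letters move forward 2 places in the alphabet).
Second component: +2 each step, so 67, 69, 71, 73, 75, 77 → 79.
Third component goes 67, 72, 77, 82, 87, 92 → 97 (+5 each step).
So the next token is Q-79-97.

Q-79-97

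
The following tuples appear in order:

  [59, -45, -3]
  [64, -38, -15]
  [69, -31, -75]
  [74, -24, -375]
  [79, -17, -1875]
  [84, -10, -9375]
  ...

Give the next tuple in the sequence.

[89, -3, -46875]

First part — +5 each step: 59, 64, 69, 74, 79, 84 → 89.
Second part: +7 each step, so -45, -38, -31, -24, -17, -10 → -3.
Third part: ×5 each step; -3, -15, -75, -375, -1875, -9375 → -46875.
Combining the parts gives [89, -3, -46875].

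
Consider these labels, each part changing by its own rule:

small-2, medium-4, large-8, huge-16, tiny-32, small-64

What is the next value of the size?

Size goes small, medium, large, huge, tiny, small → medium (repeats small → medium → large → huge → tiny).
For the second component, ×2 each step: 2, 4, 8, 16, 32, 64 → 128.

medium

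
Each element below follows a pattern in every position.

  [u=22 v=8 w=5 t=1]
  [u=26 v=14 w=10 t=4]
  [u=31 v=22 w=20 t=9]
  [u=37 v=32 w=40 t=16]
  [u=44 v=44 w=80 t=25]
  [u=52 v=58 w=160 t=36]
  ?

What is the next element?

U — differences are 4, 5, 6, … (increasing by 1 each time): 22, 26, 31, 37, 44, 52 → 61.
V: differences are 6, 8, 10, … (increasing by 2 each time); 8, 14, 22, 32, 44, 58 → 74.
W: 5, 10, 20, 40, 80, 160 → 320 (×2 each step).
T — perfect squares: 1², 2², 3², …: 1, 4, 9, 16, 25, 36 → 49.
Putting it together: [u=61 v=74 w=320 t=49].

[u=61 v=74 w=320 t=49]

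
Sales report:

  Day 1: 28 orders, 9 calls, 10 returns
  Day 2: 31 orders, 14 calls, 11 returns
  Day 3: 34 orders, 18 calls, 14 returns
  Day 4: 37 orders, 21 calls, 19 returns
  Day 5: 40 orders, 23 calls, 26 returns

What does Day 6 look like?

43 orders, 24 calls, 35 returns

Orders: 28, 31, 34, 37, 40 → 43 (+3 each step).
Calls: differences are 5, 4, 3, … (decreasing by 1 each time); 9, 14, 18, 21, 23 → 24.
Returns goes 10, 11, 14, 19, 26 → 35 (differences are 1, 3, 5, … (increasing by 2 each time)).
Putting it together: 43 orders, 24 calls, 35 returns.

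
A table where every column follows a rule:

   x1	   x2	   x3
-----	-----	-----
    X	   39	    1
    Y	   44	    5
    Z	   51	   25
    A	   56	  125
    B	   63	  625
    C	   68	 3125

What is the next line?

Column x1: X, Y, Z, A, B, C → D (letters move forward 1 place in the alphabet, wrapping Z→A).
Column x2 — alternating steps +5, +7, +5, +7, …: 39, 44, 51, 56, 63, 68 → 75.
For the column x3, ×5 each step: 1, 5, 25, 125, 625, 3125 → 15625.
Putting it together: D  75  15625.

D  75  15625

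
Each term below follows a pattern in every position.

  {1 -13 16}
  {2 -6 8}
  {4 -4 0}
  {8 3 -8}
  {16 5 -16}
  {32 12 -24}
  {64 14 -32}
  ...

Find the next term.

First entry: ×2 each step; 1, 2, 4, 8, 16, 32, 64 → 128.
Second entry: -13, -6, -4, 3, 5, 12, 14 → 21 (alternating steps +7, +2, +7, +2, …).
Third entry: 16, 8, 0, -8, -16, -24, -32 → -40 (−8 each step).
Putting it together: {128 21 -40}.

{128 21 -40}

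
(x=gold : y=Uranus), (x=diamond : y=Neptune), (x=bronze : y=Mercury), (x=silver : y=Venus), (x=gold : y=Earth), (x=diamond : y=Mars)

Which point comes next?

For the x, repeats gold → diamond → bronze → silver: gold, diamond, bronze, silver, gold, diamond → bronze.
Y: runs through the planets Mercury→Neptune, so Uranus, Neptune, Mercury, Venus, Earth, Mars → Jupiter.
So the next point is (x=bronze : y=Jupiter).

(x=bronze : y=Jupiter)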